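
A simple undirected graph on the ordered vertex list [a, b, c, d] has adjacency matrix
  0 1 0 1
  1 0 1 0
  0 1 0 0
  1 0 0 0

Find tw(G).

1

A width-1 tree decomposition is:
Bags: B1 = {b, c}  B2 = {a, b}  B3 = {a, d}
Tree: B1–B2, B2–B3
The largest bag has 2 vertices, giving width 1; this decomposition certifies tw(G) ≤ 1. Any graph with an edge has treewidth ≥ 1, and G has the edge c–b. Therefore the treewidth is 1.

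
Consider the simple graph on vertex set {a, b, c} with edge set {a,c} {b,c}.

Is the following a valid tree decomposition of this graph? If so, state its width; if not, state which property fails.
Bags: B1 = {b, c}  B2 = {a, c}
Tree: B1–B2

Vertex coverage: the bags together contain {a, b, c}, the full vertex set. Edge coverage: each edge of G has both endpoints in at least one bag. Running intersection: for every vertex, the bags containing it form a connected subtree. All three properties hold, so this is a valid tree decomposition of width max|bag| − 1 = 1, and hence tw(G) ≤ 1.

Yes; width 1.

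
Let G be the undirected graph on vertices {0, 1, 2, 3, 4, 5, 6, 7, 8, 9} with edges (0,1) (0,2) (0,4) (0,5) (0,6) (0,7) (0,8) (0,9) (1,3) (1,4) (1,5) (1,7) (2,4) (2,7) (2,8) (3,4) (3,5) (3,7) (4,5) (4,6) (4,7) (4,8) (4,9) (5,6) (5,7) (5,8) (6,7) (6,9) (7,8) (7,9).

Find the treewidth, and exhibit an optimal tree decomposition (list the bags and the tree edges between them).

Treewidth 4.
One optimal decomposition is:
Bags: B1 = {0, 1, 4, 5, 7}  B2 = {0, 4, 5, 7, 8}  B3 = {0, 2, 4, 7, 8}  B4 = {0, 4, 5, 6, 7}  B5 = {1, 3, 4, 5, 7}  B6 = {0, 4, 6, 7, 9}
Tree: B1–B2, B2–B3, B2–B4, B1–B5, B4–B6

Every bag has size at most 5, so the width is 5 − 1 = 4 and tw(G) ≤ 4. Conversely, {0, 4, 6, 7, 9} is a clique of size 5, and the vertices of any clique must share a bag in every tree decomposition; so some bag has ≥ 5 vertices and tw(G) ≥ 4. Combining the bounds, tw(G) = 4.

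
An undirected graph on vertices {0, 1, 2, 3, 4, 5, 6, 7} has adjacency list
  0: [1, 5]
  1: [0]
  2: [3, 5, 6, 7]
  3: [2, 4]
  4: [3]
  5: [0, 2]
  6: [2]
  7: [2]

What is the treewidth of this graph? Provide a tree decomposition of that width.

Every bag has size at most 2, so the width is 2 − 1 = 1 and tw(G) ≤ 1. Since G has at least one edge (e.g. 5–2), it is not an edgeless graph, so tw(G) ≥ 1. Combining the bounds, tw(G) = 1.

Treewidth 1.
One such decomposition:
Bags: B1 = {2, 5}  B2 = {2, 7}  B3 = {2, 3}  B4 = {0, 5}  B5 = {0, 1}  B6 = {2, 6}  B7 = {3, 4}
Tree: B1–B2, B1–B3, B1–B4, B4–B5, B3–B6, B3–B7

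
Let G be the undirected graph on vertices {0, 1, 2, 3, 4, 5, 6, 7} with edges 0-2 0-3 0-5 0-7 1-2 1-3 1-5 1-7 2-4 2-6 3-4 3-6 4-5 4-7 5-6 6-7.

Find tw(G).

A width-4 tree decomposition is:
Bags: B1 = {0, 1, 4, 6, 7}  B2 = {0, 1, 4, 5, 6}  B3 = {0, 1, 3, 4, 6}  B4 = {0, 1, 2, 4, 6}
Tree: B1–B2, B2–B3, B3–B4
Each bag holds 5 vertices, so the decomposition has width 4, which upper-bounds the treewidth. For the lower bound: the 5 vertex sets {4,7}, {0,5}, {3,6}, {1}, {2} are disjoint, each induces a connected subgraph, and every pair is joined by at least one edge of G. Contracting each set to a single vertex therefore yields K_{5} as a minor, and since treewidth is minor-monotone, tw(G) ≥ tw(K_{5}) = 4. Therefore the treewidth is 4.

4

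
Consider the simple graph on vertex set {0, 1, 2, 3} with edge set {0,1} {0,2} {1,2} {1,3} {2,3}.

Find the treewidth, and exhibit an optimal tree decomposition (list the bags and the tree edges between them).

Treewidth 2.
One optimal decomposition is:
Bags: B1 = {1, 2, 3}  B2 = {0, 1, 2}
Tree: B1–B2

Every bag has size at most 3, so the width is 3 − 1 = 2 and tw(G) ≤ 2. For the lower bound, the 3 vertices {0, 1, 2} are pairwise adjacent, and any tree decomposition puts a clique entirely inside one bag — forcing width ≥ 2. Hence tw(G) = 2 exactly.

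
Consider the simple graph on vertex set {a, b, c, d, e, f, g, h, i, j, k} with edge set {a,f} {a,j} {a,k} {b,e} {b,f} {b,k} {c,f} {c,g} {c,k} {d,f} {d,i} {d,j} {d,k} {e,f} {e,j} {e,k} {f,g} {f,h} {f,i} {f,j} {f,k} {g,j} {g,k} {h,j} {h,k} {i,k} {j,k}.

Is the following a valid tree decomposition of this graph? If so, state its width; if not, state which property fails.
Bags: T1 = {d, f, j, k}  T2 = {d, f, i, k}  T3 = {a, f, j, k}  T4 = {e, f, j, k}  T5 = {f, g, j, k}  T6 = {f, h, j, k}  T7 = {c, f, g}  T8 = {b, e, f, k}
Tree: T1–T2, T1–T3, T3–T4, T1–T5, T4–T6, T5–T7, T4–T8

No — edge (k,c) lies in no bag.

A tree decomposition must satisfy three properties: every vertex lies in some bag; for every edge, both endpoints lie together in some bag; and for every vertex, the bags containing it form a connected subtree. Here edge (k,c) lies in no bag, so the decomposition is invalid.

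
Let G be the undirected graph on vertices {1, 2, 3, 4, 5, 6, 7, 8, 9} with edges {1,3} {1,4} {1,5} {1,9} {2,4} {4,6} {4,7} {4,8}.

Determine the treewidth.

1

A width-1 tree decomposition is:
Bags: B1 = {1, 4}  B2 = {1, 9}  B3 = {4, 6}  B4 = {2, 4}  B5 = {4, 8}  B6 = {1, 3}  B7 = {1, 5}  B8 = {4, 7}
Tree: B1–B2, B1–B3, B3–B4, B3–B5, B1–B6, B6–B7, B3–B8
Each bag holds 2 vertices, so the decomposition has width 1, which upper-bounds the treewidth. G has an edge, so its treewidth is at least 1. The upper and lower bounds meet at 1, so that is the treewidth.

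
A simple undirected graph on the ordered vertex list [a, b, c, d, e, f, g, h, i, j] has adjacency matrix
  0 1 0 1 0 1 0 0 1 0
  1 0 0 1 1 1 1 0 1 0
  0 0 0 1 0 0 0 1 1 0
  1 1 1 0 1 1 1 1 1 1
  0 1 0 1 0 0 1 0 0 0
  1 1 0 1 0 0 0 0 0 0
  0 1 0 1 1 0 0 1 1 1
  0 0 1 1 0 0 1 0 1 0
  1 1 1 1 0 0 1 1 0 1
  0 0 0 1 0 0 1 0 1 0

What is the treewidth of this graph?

3

A width-3 tree decomposition is:
Bags: B1 = {b, d, g, i}  B2 = {a, b, d, i}  B3 = {d, g, i, j}  B4 = {a, b, d, f}  B5 = {d, g, h, i}  B6 = {c, d, h, i}  B7 = {b, d, e, g}
Tree: B1–B2, B1–B3, B2–B4, B1–B5, B5–B6, B1–B7
Each bag holds 4 vertices, so the decomposition has width 3, which upper-bounds the treewidth. On the other hand G contains the 4-clique {b, d, e, g}. A clique must lie in a single bag of any decomposition, so no decomposition can have width below 3. Hence tw(G) = 3 exactly.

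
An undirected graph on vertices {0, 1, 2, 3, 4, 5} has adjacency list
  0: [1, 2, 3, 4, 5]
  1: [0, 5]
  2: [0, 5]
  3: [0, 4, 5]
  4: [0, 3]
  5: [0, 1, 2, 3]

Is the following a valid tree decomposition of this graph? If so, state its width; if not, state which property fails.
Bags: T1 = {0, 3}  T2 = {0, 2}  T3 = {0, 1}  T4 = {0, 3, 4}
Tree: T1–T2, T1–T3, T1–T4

A tree decomposition must satisfy three properties: every vertex lies in some bag; for every edge, both endpoints lie together in some bag; and for every vertex, the bags containing it form a connected subtree. Here vertex 5 appears in no bag, so the decomposition is invalid.

No — vertex 5 appears in no bag.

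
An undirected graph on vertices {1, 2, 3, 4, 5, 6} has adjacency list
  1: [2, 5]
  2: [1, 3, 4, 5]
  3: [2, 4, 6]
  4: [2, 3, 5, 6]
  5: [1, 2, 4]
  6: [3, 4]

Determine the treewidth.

A width-2 tree decomposition is:
Bags: B1 = {2, 3, 4}  B2 = {2, 4, 5}  B3 = {3, 4, 6}  B4 = {1, 2, 5}
Tree: B1–B2, B1–B3, B2–B4
Each bag holds 3 vertices, so the decomposition has width 2, which upper-bounds the treewidth. Conversely, {1, 2, 5} is a clique of size 3, and the vertices of any clique must share a bag in every tree decomposition; so some bag has ≥ 3 vertices and tw(G) ≥ 2. Combining the bounds, tw(G) = 2.

2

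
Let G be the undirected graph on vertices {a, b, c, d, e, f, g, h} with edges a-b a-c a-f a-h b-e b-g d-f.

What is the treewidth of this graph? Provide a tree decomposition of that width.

Treewidth 1.
One optimal decomposition is:
Bags: B1 = {a, f}  B2 = {a, h}  B3 = {a, b}  B4 = {d, f}  B5 = {a, c}  B6 = {b, g}  B7 = {b, e}
Tree: B1–B2, B2–B3, B1–B4, B3–B5, B3–B6, B6–B7

Each bag holds 2 vertices, so the decomposition has width 1, which upper-bounds the treewidth. G has an edge, so its treewidth is at least 1. Hence tw(G) = 1 exactly.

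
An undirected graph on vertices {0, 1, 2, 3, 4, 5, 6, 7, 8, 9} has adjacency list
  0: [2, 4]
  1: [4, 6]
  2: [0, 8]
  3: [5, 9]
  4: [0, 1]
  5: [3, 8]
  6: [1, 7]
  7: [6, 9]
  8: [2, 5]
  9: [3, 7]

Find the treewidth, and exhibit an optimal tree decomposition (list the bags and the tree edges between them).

Treewidth 2.
One optimal decomposition is:
Bags: B1 = {3, 5, 9}  B2 = {5, 8, 9}  B3 = {2, 8, 9}  B4 = {0, 2, 9}  B5 = {0, 4, 9}  B6 = {1, 4, 9}  B7 = {1, 6, 9}  B8 = {6, 7, 9}
Tree: B1–B2, B2–B3, B3–B4, B4–B5, B5–B6, B6–B7, B7–B8

Each bag holds 3 vertices, so the decomposition has width 2, which upper-bounds the treewidth. Since 9–3–5–8–2–0–4–1–6–7–9 is a cycle in G, G is not acyclic. Forests are exactly the graphs of treewidth ≤ 1, so tw(G) ≥ 2. Hence tw(G) = 2 exactly.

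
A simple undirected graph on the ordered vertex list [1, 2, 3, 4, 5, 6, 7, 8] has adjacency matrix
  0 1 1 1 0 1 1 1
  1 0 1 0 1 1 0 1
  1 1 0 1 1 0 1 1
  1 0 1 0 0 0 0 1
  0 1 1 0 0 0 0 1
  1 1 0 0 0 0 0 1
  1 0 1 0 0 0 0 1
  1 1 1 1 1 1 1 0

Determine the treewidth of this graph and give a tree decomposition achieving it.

Treewidth 3.
One such decomposition:
Bags: B1 = {1, 2, 3, 8}  B2 = {1, 3, 4, 8}  B3 = {1, 2, 6, 8}  B4 = {2, 3, 5, 8}  B5 = {1, 3, 7, 8}
Tree: B1–B2, B1–B3, B1–B4, B2–B5

Each bag holds 4 vertices, so the decomposition has width 3, which upper-bounds the treewidth. For the lower bound, the 4 vertices {1, 2, 3, 8} are pairwise adjacent, and any tree decomposition puts a clique entirely inside one bag — forcing width ≥ 3. The upper and lower bounds meet at 3, so that is the treewidth.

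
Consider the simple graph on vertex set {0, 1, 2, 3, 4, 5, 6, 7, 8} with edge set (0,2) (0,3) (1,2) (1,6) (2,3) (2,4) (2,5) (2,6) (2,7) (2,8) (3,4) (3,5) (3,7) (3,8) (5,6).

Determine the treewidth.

A width-2 tree decomposition is:
Bags: B1 = {2, 3, 5}  B2 = {0, 2, 3}  B3 = {2, 5, 6}  B4 = {2, 3, 4}  B5 = {2, 3, 8}  B6 = {1, 2, 6}  B7 = {2, 3, 7}
Tree: B1–B2, B1–B3, B1–B4, B2–B5, B3–B6, B2–B7
Every bag has size at most 3, so the width is 3 − 1 = 2 and tw(G) ≤ 2. For the lower bound, the 3 vertices {1, 2, 6} are pairwise adjacent, and any tree decomposition puts a clique entirely inside one bag — forcing width ≥ 2. Hence tw(G) = 2 exactly.

2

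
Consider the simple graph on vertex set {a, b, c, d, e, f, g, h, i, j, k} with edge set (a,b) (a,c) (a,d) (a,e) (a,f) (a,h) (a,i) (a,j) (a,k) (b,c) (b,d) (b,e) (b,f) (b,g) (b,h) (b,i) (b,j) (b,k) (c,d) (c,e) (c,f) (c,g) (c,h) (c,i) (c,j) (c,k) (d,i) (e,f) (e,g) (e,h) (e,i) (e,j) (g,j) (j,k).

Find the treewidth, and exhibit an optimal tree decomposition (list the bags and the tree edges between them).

Every bag has size at most 5, so the width is 5 − 1 = 4 and tw(G) ≤ 4. On the other hand G contains the 5-clique {b, c, e, g, j}. A clique must lie in a single bag of any decomposition, so no decomposition can have width below 4. The upper and lower bounds meet at 4, so that is the treewidth.

Treewidth 4.
Bags: B1 = {a, b, c, e, i}  B2 = {a, b, c, d, i}  B3 = {a, b, c, e, f}  B4 = {a, b, c, e, j}  B5 = {a, b, c, j, k}  B6 = {a, b, c, e, h}  B7 = {b, c, e, g, j}
Tree: B1–B2, B1–B3, B1–B4, B4–B5, B1–B6, B4–B7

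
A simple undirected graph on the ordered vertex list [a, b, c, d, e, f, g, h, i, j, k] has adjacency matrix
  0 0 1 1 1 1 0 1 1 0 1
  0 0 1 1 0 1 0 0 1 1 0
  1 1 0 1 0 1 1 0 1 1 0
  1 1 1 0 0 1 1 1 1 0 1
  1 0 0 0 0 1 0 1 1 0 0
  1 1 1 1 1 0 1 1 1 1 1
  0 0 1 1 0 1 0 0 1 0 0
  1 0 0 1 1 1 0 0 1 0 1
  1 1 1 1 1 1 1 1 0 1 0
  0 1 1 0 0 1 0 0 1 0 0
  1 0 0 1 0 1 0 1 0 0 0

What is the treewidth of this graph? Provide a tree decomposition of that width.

Treewidth 4.
One optimal decomposition is:
Bags: B1 = {a, d, f, h, i}  B2 = {a, c, d, f, i}  B3 = {c, d, f, g, i}  B4 = {a, e, f, h, i}  B5 = {b, c, d, f, i}  B6 = {a, d, f, h, k}  B7 = {b, c, f, i, j}
Tree: B1–B2, B2–B3, B1–B4, B3–B5, B1–B6, B5–B7

Each bag holds 5 vertices, so the decomposition has width 4, which upper-bounds the treewidth. On the other hand G contains the 5-clique {a, d, f, h, k}. A clique must lie in a single bag of any decomposition, so no decomposition can have width below 4. Hence tw(G) = 4 exactly.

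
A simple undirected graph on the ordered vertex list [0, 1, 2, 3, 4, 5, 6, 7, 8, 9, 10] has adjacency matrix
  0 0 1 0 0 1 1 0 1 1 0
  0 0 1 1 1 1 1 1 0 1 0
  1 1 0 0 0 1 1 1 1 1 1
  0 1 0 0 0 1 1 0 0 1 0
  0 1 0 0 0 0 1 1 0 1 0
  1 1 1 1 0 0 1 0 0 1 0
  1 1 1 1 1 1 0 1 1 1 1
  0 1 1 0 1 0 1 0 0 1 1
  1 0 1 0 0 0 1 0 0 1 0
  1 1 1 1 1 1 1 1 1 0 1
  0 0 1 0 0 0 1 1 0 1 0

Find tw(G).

A width-4 tree decomposition is:
Bags: B1 = {1, 2, 6, 7, 9}  B2 = {1, 2, 5, 6, 9}  B3 = {2, 6, 7, 9, 10}  B4 = {0, 2, 5, 6, 9}  B5 = {1, 3, 5, 6, 9}  B6 = {0, 2, 6, 8, 9}  B7 = {1, 4, 6, 7, 9}
Tree: B1–B2, B1–B3, B2–B4, B2–B5, B4–B6, B1–B7
The largest bag has 5 vertices, giving width 4; this decomposition certifies tw(G) ≤ 4. On the other hand G contains the 5-clique {0, 2, 6, 8, 9}. A clique must lie in a single bag of any decomposition, so no decomposition can have width below 4. Therefore the treewidth is 4.

4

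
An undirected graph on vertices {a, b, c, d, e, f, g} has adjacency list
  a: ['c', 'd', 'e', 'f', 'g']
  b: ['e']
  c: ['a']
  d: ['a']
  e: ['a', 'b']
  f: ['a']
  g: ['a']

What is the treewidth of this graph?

A width-1 tree decomposition is:
Bags: B1 = {a, e}  B2 = {b, e}  B3 = {a, g}  B4 = {a, c}  B5 = {a, f}  B6 = {a, d}
Tree: B1–B2, B1–B3, B1–B4, B3–B5, B3–B6
Each bag holds 2 vertices, so the decomposition has width 1, which upper-bounds the treewidth. G has an edge, so its treewidth is at least 1. Therefore the treewidth is 1.

1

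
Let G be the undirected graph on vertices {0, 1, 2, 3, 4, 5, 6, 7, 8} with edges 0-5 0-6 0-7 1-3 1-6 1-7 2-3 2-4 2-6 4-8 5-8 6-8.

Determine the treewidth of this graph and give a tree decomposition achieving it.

Each bag holds 4 vertices, so the decomposition has width 3, which upper-bounds the treewidth. For the lower bound: the 4 vertex sets {0,5,7}, {1}, {6}, {2,3,4,8} are disjoint, each induces a connected subgraph, and every pair is joined by at least one edge of G. Contracting each set to a single vertex therefore yields K_{4} as a minor, and since treewidth is minor-monotone, tw(G) ≥ tw(K_{4}) = 3. Combining the bounds, tw(G) = 3.

Treewidth 3.
Bags: B1 = {0, 1, 5, 7}  B2 = {0, 1, 5, 6}  B3 = {1, 5, 6, 8}  B4 = {1, 3, 6, 8}  B5 = {2, 3, 6, 8}  B6 = {2, 3, 4, 8}
Tree: B1–B2, B2–B3, B3–B4, B4–B5, B5–B6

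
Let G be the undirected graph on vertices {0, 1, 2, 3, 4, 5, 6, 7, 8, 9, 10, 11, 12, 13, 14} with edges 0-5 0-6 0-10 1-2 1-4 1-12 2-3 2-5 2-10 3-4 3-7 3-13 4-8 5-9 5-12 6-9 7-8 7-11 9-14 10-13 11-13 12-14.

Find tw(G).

3

A width-3 tree decomposition is:
Bags: B1 = {4, 7, 8, 11}  B2 = {3, 4, 7, 11}  B3 = {3, 4, 11, 13}  B4 = {1, 3, 4, 13}  B5 = {1, 2, 3, 13}  B6 = {1, 2, 10, 13}  B7 = {1, 2, 10, 12}  B8 = {2, 5, 10, 12}  B9 = {0, 5, 10, 12}  B10 = {0, 5, 12, 14}  B11 = {0, 5, 9, 14}  B12 = {0, 6, 9, 14}
Tree: B1–B2, B2–B3, B3–B4, B4–B5, B5–B6, B6–B7, B7–B8, B8–B9, B9–B10, B10–B11, B11–B12
The largest bag has 4 vertices, giving width 3; this decomposition certifies tw(G) ≤ 3. For the lower bound: the 4 vertex sets {7,8,11}, {4}, {3}, {1,2,10,13} are disjoint, each induces a connected subgraph, and every pair is joined by at least one edge of G. Contracting each set to a single vertex therefore yields K_{4} as a minor, and since treewidth is minor-monotone, tw(G) ≥ tw(K_{4}) = 3. Therefore the treewidth is 3.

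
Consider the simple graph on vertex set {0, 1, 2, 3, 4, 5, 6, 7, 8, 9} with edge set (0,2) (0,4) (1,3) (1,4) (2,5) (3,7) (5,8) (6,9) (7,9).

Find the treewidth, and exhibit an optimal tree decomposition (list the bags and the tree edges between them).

Treewidth 1.
One optimal decomposition is:
Bags: B1 = {5, 8}  B2 = {2, 5}  B3 = {0, 2}  B4 = {0, 4}  B5 = {1, 4}  B6 = {1, 3}  B7 = {3, 7}  B8 = {7, 9}  B9 = {6, 9}
Tree: B1–B2, B2–B3, B3–B4, B4–B5, B5–B6, B6–B7, B7–B8, B8–B9

The largest bag has 2 vertices, giving width 1; this decomposition certifies tw(G) ≤ 1. Since G has at least one edge (e.g. 8–5), it is not an edgeless graph, so tw(G) ≥ 1. Combining the bounds, tw(G) = 1.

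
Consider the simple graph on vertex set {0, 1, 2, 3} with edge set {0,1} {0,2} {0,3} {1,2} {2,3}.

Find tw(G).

2

A width-2 tree decomposition is:
Bags: B1 = {0, 2, 3}  B2 = {0, 1, 2}
Tree: B1–B2
Every bag has size at most 3, so the width is 3 − 1 = 2 and tw(G) ≤ 2. Conversely, {0, 1, 2} is a clique of size 3, and the vertices of any clique must share a bag in every tree decomposition; so some bag has ≥ 3 vertices and tw(G) ≥ 2. Hence tw(G) = 2 exactly.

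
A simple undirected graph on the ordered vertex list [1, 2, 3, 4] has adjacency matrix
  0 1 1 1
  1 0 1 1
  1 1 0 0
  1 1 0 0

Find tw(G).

A width-2 tree decomposition is:
Bags: B1 = {1, 2, 3}  B2 = {1, 2, 4}
Tree: B1–B2
Every bag has size at most 3, so the width is 3 − 1 = 2 and tw(G) ≤ 2. Conversely, {1, 2, 3} is a clique of size 3, and the vertices of any clique must share a bag in every tree decomposition; so some bag has ≥ 3 vertices and tw(G) ≥ 2. The upper and lower bounds meet at 2, so that is the treewidth.

2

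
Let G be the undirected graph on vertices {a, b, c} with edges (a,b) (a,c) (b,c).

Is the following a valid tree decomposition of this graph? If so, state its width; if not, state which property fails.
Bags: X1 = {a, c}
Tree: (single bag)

A tree decomposition must satisfy three properties: every vertex lies in some bag; for every edge, both endpoints lie together in some bag; and for every vertex, the bags containing it form a connected subtree. Here vertex b appears in no bag, so the decomposition is invalid.

No — vertex b appears in no bag.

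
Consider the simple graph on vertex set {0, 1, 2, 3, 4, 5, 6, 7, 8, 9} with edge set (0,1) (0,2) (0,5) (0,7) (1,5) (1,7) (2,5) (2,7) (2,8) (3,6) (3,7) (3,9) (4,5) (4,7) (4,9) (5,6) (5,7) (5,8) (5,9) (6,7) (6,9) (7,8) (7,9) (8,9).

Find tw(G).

3

A width-3 tree decomposition is:
Bags: B1 = {5, 7, 8, 9}  B2 = {5, 6, 7, 9}  B3 = {2, 5, 7, 8}  B4 = {0, 2, 5, 7}  B5 = {0, 1, 5, 7}  B6 = {4, 5, 7, 9}  B7 = {3, 6, 7, 9}
Tree: B1–B2, B1–B3, B3–B4, B4–B5, B1–B6, B2–B7
Every bag has size at most 4, so the width is 4 − 1 = 3 and tw(G) ≤ 3. For the lower bound, the 4 vertices {3, 6, 7, 9} are pairwise adjacent, and any tree decomposition puts a clique entirely inside one bag — forcing width ≥ 3. Therefore the treewidth is 3.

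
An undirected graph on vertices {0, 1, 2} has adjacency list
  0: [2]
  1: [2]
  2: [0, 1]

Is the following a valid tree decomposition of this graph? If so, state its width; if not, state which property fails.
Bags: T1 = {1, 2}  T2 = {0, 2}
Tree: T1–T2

Every vertex of G appears in some bag (union = {0, 1, 2}); every edge is covered by a bag; and for each vertex v the set of bags containing v is connected in the bag tree. The decomposition is therefore valid. The largest bag has 2 vertices, so the width is 1.

Yes; width 1.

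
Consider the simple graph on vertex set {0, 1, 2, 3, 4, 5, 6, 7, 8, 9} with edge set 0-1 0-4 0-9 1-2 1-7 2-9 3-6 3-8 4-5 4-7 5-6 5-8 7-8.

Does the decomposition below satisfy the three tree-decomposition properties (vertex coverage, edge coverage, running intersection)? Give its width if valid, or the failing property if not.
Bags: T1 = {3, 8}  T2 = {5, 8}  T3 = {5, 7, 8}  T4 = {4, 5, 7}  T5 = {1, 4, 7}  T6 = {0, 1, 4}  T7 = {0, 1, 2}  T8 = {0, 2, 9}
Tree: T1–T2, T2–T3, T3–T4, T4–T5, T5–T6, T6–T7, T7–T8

No — vertex 6 appears in no bag.

A tree decomposition must satisfy three properties: every vertex lies in some bag; for every edge, both endpoints lie together in some bag; and for every vertex, the bags containing it form a connected subtree. Here vertex 6 appears in no bag, so the decomposition is invalid.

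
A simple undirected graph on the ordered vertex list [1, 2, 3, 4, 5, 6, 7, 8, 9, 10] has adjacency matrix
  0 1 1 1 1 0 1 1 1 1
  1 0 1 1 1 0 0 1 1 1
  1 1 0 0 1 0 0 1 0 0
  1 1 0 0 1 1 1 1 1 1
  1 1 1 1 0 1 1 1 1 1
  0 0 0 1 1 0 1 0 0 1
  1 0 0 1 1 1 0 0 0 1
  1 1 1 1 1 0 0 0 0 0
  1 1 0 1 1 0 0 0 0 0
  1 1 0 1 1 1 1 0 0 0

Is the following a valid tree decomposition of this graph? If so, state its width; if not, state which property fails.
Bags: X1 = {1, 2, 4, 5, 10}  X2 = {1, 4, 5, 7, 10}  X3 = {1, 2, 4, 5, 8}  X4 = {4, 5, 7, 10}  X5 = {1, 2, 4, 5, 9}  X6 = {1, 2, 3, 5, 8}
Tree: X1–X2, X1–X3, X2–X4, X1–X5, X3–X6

No — vertex 6 appears in no bag.

A tree decomposition must satisfy three properties: every vertex lies in some bag; for every edge, both endpoints lie together in some bag; and for every vertex, the bags containing it form a connected subtree. Here vertex 6 appears in no bag, so the decomposition is invalid.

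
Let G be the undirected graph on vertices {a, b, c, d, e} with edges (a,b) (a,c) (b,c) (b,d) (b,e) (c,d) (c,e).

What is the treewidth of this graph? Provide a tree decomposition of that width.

The largest bag has 3 vertices, giving width 2; this decomposition certifies tw(G) ≤ 2. For the lower bound, the 3 vertices {b, c, d} are pairwise adjacent, and any tree decomposition puts a clique entirely inside one bag — forcing width ≥ 2. Hence tw(G) = 2 exactly.

Treewidth 2.
One such decomposition:
Bags: B1 = {b, c, e}  B2 = {b, c, d}  B3 = {a, b, c}
Tree: B1–B2, B1–B3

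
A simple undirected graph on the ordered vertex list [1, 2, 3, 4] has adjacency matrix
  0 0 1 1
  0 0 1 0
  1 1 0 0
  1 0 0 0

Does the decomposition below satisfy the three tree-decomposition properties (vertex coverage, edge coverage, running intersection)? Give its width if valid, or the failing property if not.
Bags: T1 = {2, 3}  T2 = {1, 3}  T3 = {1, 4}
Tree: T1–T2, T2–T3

Every vertex of G appears in some bag (union = {1, 2, 3, 4}); every edge is covered by a bag; and for each vertex v the set of bags containing v is connected in the bag tree. The decomposition is therefore valid. The largest bag has 2 vertices, so the width is 1.

Yes; width 1.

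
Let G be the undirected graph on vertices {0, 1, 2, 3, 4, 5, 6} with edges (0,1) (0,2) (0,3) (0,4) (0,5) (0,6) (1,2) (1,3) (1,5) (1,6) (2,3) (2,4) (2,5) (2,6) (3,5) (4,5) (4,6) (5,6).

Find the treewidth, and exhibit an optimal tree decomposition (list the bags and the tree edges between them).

Treewidth 4.
One such decomposition:
Bags: B1 = {0, 1, 2, 5, 6}  B2 = {0, 1, 2, 3, 5}  B3 = {0, 2, 4, 5, 6}
Tree: B1–B2, B1–B3

Each bag holds 5 vertices, so the decomposition has width 4, which upper-bounds the treewidth. On the other hand G contains the 5-clique {0, 1, 2, 3, 5}. A clique must lie in a single bag of any decomposition, so no decomposition can have width below 4. Combining the bounds, tw(G) = 4.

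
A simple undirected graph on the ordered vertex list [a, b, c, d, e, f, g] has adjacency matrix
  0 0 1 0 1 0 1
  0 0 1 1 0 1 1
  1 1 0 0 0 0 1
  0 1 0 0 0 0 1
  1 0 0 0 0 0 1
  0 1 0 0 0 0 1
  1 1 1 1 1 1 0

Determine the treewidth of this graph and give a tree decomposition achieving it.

The largest bag has 3 vertices, giving width 2; this decomposition certifies tw(G) ≤ 2. Conversely, {a, e, g} is a clique of size 3, and the vertices of any clique must share a bag in every tree decomposition; so some bag has ≥ 3 vertices and tw(G) ≥ 2. Combining the bounds, tw(G) = 2.

Treewidth 2.
One such decomposition:
Bags: B1 = {b, c, g}  B2 = {b, f, g}  B3 = {b, d, g}  B4 = {a, c, g}  B5 = {a, e, g}
Tree: B1–B2, B1–B3, B1–B4, B4–B5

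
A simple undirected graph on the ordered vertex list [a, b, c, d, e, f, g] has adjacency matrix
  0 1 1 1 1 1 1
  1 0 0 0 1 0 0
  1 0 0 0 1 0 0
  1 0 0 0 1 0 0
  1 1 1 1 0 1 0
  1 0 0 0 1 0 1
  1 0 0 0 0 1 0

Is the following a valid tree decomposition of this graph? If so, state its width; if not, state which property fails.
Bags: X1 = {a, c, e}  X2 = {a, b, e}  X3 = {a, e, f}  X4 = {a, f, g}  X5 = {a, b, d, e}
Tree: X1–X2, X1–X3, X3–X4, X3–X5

No — bags containing vertex b are not connected in the tree.

A tree decomposition must satisfy three properties: every vertex lies in some bag; for every edge, both endpoints lie together in some bag; and for every vertex, the bags containing it form a connected subtree. Here bags containing vertex b are not connected in the tree, so the decomposition is invalid.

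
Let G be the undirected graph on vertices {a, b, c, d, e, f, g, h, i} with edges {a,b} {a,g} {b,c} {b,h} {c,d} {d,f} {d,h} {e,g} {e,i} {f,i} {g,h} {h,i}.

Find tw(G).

3

A width-3 tree decomposition is:
Bags: B1 = {a, e, g, i}  B2 = {a, g, h, i}  B3 = {a, b, h, i}  B4 = {b, f, h, i}  B5 = {b, d, f, h}  B6 = {b, c, d, f}
Tree: B1–B2, B2–B3, B3–B4, B4–B5, B5–B6
The largest bag has 4 vertices, giving width 3; this decomposition certifies tw(G) ≤ 3. For the lower bound: the 4 vertex sets {a,e,g}, {i}, {h}, {b,c,d,f} are disjoint, each induces a connected subgraph, and every pair is joined by at least one edge of G. Contracting each set to a single vertex therefore yields K_{4} as a minor, and since treewidth is minor-monotone, tw(G) ≥ tw(K_{4}) = 3. Therefore the treewidth is 3.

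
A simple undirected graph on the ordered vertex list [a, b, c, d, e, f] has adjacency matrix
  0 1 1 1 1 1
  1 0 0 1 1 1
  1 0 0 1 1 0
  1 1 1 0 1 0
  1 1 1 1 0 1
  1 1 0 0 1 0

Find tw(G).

3

A width-3 tree decomposition is:
Bags: B1 = {a, b, d, e}  B2 = {a, c, d, e}  B3 = {a, b, e, f}
Tree: B1–B2, B1–B3
The largest bag has 4 vertices, giving width 3; this decomposition certifies tw(G) ≤ 3. For the lower bound, the 4 vertices {a, c, d, e} are pairwise adjacent, and any tree decomposition puts a clique entirely inside one bag — forcing width ≥ 3. The upper and lower bounds meet at 3, so that is the treewidth.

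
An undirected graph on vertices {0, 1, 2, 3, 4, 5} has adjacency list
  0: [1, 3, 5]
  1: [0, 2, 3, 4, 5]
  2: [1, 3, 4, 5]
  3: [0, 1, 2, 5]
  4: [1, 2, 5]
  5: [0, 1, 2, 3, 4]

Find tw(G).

3

A width-3 tree decomposition is:
Bags: B1 = {1, 2, 3, 5}  B2 = {1, 2, 4, 5}  B3 = {0, 1, 3, 5}
Tree: B1–B2, B1–B3
Every bag has size at most 4, so the width is 4 − 1 = 3 and tw(G) ≤ 3. For the lower bound, the 4 vertices {0, 1, 3, 5} are pairwise adjacent, and any tree decomposition puts a clique entirely inside one bag — forcing width ≥ 3. The upper and lower bounds meet at 3, so that is the treewidth.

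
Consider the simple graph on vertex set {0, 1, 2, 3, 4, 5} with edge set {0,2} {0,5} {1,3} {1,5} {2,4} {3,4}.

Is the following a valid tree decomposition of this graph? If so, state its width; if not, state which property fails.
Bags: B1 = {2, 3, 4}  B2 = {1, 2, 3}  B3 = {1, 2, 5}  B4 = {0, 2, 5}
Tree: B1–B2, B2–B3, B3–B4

Vertex coverage: the bags together contain {0, 1, 2, 3, 4, 5}, the full vertex set. Edge coverage: each edge of G has both endpoints in at least one bag. Running intersection: for every vertex, the bags containing it form a connected subtree. All three properties hold, so this is a valid tree decomposition of width max|bag| − 1 = 2, and hence tw(G) ≤ 2.

Yes; width 2.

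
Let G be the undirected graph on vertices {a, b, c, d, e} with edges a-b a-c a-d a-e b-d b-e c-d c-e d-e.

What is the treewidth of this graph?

3

A width-3 tree decomposition is:
Bags: B1 = {a, c, d, e}  B2 = {a, b, d, e}
Tree: B1–B2
The largest bag has 4 vertices, giving width 3; this decomposition certifies tw(G) ≤ 3. On the other hand G contains the 4-clique {a, c, d, e}. A clique must lie in a single bag of any decomposition, so no decomposition can have width below 3. Hence tw(G) = 3 exactly.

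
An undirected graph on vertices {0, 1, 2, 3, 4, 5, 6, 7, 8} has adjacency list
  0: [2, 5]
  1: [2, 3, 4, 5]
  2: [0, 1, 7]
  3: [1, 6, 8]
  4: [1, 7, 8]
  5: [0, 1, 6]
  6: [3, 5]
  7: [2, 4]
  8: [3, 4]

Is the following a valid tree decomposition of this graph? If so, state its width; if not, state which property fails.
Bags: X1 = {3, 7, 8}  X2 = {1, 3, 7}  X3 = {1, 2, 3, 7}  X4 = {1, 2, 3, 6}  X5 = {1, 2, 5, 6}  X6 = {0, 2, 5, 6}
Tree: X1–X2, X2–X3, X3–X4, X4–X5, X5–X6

A tree decomposition must satisfy three properties: every vertex lies in some bag; for every edge, both endpoints lie together in some bag; and for every vertex, the bags containing it form a connected subtree. Here vertex 4 appears in no bag, so the decomposition is invalid.

No — vertex 4 appears in no bag.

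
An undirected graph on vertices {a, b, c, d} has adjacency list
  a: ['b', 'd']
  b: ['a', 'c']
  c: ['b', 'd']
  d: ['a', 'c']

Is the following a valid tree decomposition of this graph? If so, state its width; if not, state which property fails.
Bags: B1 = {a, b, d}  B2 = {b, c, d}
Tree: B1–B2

Vertex coverage: the bags together contain {a, b, c, d}, the full vertex set. Edge coverage: each edge of G has both endpoints in at least one bag. Running intersection: for every vertex, the bags containing it form a connected subtree. All three properties hold, so this is a valid tree decomposition of width max|bag| − 1 = 2, and hence tw(G) ≤ 2.

Yes; width 2.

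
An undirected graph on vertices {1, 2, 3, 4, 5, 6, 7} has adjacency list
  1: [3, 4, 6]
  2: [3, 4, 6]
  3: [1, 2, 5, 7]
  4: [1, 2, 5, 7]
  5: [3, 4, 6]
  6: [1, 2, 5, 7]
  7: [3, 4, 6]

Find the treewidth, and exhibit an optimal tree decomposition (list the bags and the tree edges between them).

Treewidth 3.
One such decomposition:
Bags: B1 = {2, 3, 4, 6}  B2 = {3, 4, 6, 7}  B3 = {3, 4, 5, 6}  B4 = {1, 3, 4, 6}
Tree: B1–B2, B2–B3, B3–B4

Each bag holds 4 vertices, so the decomposition has width 3, which upper-bounds the treewidth. For the lower bound: the 4 vertex sets {2,4}, {3,7}, {6}, {5} are disjoint, each induces a connected subgraph, and every pair is joined by at least one edge of G. Contracting each set to a single vertex therefore yields K_{4} as a minor, and since treewidth is minor-monotone, tw(G) ≥ tw(K_{4}) = 3. Therefore the treewidth is 3.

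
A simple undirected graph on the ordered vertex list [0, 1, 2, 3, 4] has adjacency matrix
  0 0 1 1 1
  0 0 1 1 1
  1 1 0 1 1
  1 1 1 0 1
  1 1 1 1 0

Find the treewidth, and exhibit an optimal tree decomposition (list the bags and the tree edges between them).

Each bag holds 4 vertices, so the decomposition has width 3, which upper-bounds the treewidth. On the other hand G contains the 4-clique {0, 2, 3, 4}. A clique must lie in a single bag of any decomposition, so no decomposition can have width below 3. Combining the bounds, tw(G) = 3.

Treewidth 3.
Bags: B1 = {1, 2, 3, 4}  B2 = {0, 2, 3, 4}
Tree: B1–B2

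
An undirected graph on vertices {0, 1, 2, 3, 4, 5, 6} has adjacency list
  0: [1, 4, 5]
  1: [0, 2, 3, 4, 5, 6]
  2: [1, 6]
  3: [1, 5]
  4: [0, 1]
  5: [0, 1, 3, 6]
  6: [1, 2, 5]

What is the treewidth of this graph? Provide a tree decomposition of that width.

Each bag holds 3 vertices, so the decomposition has width 2, which upper-bounds the treewidth. Conversely, {1, 2, 6} is a clique of size 3, and the vertices of any clique must share a bag in every tree decomposition; so some bag has ≥ 3 vertices and tw(G) ≥ 2. Combining the bounds, tw(G) = 2.

Treewidth 2.
One optimal decomposition is:
Bags: B1 = {0, 1, 5}  B2 = {1, 5, 6}  B3 = {1, 2, 6}  B4 = {0, 1, 4}  B5 = {1, 3, 5}
Tree: B1–B2, B2–B3, B1–B4, B1–B5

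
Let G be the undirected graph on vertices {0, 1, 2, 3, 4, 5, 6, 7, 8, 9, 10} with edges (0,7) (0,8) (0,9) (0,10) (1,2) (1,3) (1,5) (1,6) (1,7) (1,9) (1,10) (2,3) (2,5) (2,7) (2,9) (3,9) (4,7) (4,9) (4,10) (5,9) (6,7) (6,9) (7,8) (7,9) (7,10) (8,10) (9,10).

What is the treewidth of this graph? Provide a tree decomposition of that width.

Each bag holds 4 vertices, so the decomposition has width 3, which upper-bounds the treewidth. Conversely, {0, 7, 8, 10} is a clique of size 4, and the vertices of any clique must share a bag in every tree decomposition; so some bag has ≥ 4 vertices and tw(G) ≥ 3. Combining the bounds, tw(G) = 3.

Treewidth 3.
Bags: B1 = {1, 7, 9, 10}  B2 = {1, 2, 7, 9}  B3 = {1, 2, 3, 9}  B4 = {4, 7, 9, 10}  B5 = {0, 7, 9, 10}  B6 = {1, 2, 5, 9}  B7 = {0, 7, 8, 10}  B8 = {1, 6, 7, 9}
Tree: B1–B2, B2–B3, B1–B4, B4–B5, B2–B6, B5–B7, B1–B8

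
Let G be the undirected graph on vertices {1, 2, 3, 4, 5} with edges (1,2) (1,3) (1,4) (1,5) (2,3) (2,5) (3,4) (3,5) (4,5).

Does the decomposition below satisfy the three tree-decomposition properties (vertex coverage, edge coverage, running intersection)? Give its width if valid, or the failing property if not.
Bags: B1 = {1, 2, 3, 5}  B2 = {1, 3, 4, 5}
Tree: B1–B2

Vertex coverage: the bags together contain {1, 2, 3, 4, 5}, the full vertex set. Edge coverage: each edge of G has both endpoints in at least one bag. Running intersection: for every vertex, the bags containing it form a connected subtree. All three properties hold, so this is a valid tree decomposition of width max|bag| − 1 = 3, and hence tw(G) ≤ 3.

Yes; width 3.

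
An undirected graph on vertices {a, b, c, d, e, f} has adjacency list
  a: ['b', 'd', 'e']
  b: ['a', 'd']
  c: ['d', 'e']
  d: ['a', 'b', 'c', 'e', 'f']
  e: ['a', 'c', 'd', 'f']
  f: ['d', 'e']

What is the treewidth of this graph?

2

A width-2 tree decomposition is:
Bags: B1 = {a, b, d}  B2 = {a, d, e}  B3 = {c, d, e}  B4 = {d, e, f}
Tree: B1–B2, B2–B3, B3–B4
The largest bag has 3 vertices, giving width 2; this decomposition certifies tw(G) ≤ 2. For the lower bound, the 3 vertices {d, e, f} are pairwise adjacent, and any tree decomposition puts a clique entirely inside one bag — forcing width ≥ 2. The upper and lower bounds meet at 2, so that is the treewidth.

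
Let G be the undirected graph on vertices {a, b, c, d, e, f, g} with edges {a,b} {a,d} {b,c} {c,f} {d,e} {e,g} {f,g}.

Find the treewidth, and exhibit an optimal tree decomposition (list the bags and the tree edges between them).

Treewidth 2.
One optimal decomposition is:
Bags: B1 = {c, f, g}  B2 = {c, e, g}  B3 = {c, d, e}  B4 = {a, c, d}  B5 = {a, b, c}
Tree: B1–B2, B2–B3, B3–B4, B4–B5

The largest bag has 3 vertices, giving width 2; this decomposition certifies tw(G) ≤ 2. For the lower bound, G contains the cycle c–f–g–e–d–a–b–c, so G is not a forest; only forests have treewidth ≤ 1, hence tw(G) ≥ 2. Hence tw(G) = 2 exactly.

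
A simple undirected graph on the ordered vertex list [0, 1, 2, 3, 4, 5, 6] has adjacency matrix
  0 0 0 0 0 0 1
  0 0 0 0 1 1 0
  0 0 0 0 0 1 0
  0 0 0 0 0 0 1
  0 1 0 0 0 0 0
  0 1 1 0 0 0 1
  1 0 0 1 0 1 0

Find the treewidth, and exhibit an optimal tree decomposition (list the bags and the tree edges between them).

The largest bag has 2 vertices, giving width 1; this decomposition certifies tw(G) ≤ 1. G has an edge, so its treewidth is at least 1. Combining the bounds, tw(G) = 1.

Treewidth 1.
One such decomposition:
Bags: B1 = {5, 6}  B2 = {1, 5}  B3 = {0, 6}  B4 = {1, 4}  B5 = {2, 5}  B6 = {3, 6}
Tree: B1–B2, B1–B3, B2–B4, B1–B5, B1–B6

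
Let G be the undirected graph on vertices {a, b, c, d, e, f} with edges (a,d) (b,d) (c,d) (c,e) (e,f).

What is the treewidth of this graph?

A width-1 tree decomposition is:
Bags: B1 = {c, d}  B2 = {b, d}  B3 = {c, e}  B4 = {e, f}  B5 = {a, d}
Tree: B1–B2, B1–B3, B3–B4, B1–B5
The largest bag has 2 vertices, giving width 1; this decomposition certifies tw(G) ≤ 1. G has an edge, so its treewidth is at least 1. Combining the bounds, tw(G) = 1.

1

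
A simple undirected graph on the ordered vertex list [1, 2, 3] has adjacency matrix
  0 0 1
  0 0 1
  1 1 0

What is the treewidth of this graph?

A width-1 tree decomposition is:
Bags: B1 = {1, 3}  B2 = {2, 3}
Tree: B1–B2
Every bag has size at most 2, so the width is 2 − 1 = 1 and tw(G) ≤ 1. G has an edge, so its treewidth is at least 1. Therefore the treewidth is 1.

1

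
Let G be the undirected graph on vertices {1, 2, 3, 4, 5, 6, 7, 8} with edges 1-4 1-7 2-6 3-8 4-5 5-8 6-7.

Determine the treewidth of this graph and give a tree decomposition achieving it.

Each bag holds 2 vertices, so the decomposition has width 1, which upper-bounds the treewidth. Since G has at least one edge (e.g. 3–8), it is not an edgeless graph, so tw(G) ≥ 1. The upper and lower bounds meet at 1, so that is the treewidth.

Treewidth 1.
One such decomposition:
Bags: B1 = {3, 8}  B2 = {5, 8}  B3 = {4, 5}  B4 = {1, 4}  B5 = {1, 7}  B6 = {6, 7}  B7 = {2, 6}
Tree: B1–B2, B2–B3, B3–B4, B4–B5, B5–B6, B6–B7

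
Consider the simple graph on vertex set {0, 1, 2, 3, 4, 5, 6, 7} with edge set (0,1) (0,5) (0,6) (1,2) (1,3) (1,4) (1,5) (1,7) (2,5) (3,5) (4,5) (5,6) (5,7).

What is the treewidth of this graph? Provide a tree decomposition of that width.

Treewidth 2.
One optimal decomposition is:
Bags: B1 = {0, 1, 5}  B2 = {1, 2, 5}  B3 = {1, 4, 5}  B4 = {1, 5, 7}  B5 = {1, 3, 5}  B6 = {0, 5, 6}
Tree: B1–B2, B2–B3, B3–B4, B2–B5, B1–B6

The largest bag has 3 vertices, giving width 2; this decomposition certifies tw(G) ≤ 2. On the other hand G contains the 3-clique {0, 1, 5}. A clique must lie in a single bag of any decomposition, so no decomposition can have width below 2. Therefore the treewidth is 2.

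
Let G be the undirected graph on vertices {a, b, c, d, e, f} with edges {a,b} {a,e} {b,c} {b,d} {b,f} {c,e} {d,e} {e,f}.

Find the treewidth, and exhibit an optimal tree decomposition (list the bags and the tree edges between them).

Treewidth 2.
One such decomposition:
Bags: B1 = {b, e, f}  B2 = {b, c, e}  B3 = {b, d, e}  B4 = {a, b, e}
Tree: B1–B2, B2–B3, B3–B4

Every bag has size at most 3, so the width is 3 − 1 = 2 and tw(G) ≤ 2. Since b–f–e–c–b is a cycle in G, G is not acyclic. Forests are exactly the graphs of treewidth ≤ 1, so tw(G) ≥ 2. The upper and lower bounds meet at 2, so that is the treewidth.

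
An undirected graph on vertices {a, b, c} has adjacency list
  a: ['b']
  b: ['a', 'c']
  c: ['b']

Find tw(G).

A width-1 tree decomposition is:
Bags: B1 = {a, b}  B2 = {b, c}
Tree: B1–B2
Each bag holds 2 vertices, so the decomposition has width 1, which upper-bounds the treewidth. G has an edge, so its treewidth is at least 1. Hence tw(G) = 1 exactly.

1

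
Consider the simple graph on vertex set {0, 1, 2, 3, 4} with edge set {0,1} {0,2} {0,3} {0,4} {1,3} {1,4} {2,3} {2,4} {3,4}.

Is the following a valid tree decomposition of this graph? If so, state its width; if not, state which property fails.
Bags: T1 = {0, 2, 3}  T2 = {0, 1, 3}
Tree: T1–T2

No — vertex 4 appears in no bag.

A tree decomposition must satisfy three properties: every vertex lies in some bag; for every edge, both endpoints lie together in some bag; and for every vertex, the bags containing it form a connected subtree. Here vertex 4 appears in no bag, so the decomposition is invalid.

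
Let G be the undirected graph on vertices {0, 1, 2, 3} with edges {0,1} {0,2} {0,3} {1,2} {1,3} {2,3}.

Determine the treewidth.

A width-3 tree decomposition is:
Bags: B1 = {0, 1, 2, 3}
Tree: (single bag)
With just one bag of size 4, the width is 4 − 1 = 3, so tw(G) ≤ 3. Conversely, {0, 1, 2, 3} is a clique of size 4, and the vertices of any clique must share a bag in every tree decomposition; so some bag has ≥ 4 vertices and tw(G) ≥ 3. Hence tw(G) = 3 exactly.

3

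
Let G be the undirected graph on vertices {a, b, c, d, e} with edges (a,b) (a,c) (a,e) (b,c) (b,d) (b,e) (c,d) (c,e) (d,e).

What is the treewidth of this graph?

A width-3 tree decomposition is:
Bags: B1 = {b, c, d, e}  B2 = {a, b, c, e}
Tree: B1–B2
Each bag holds 4 vertices, so the decomposition has width 3, which upper-bounds the treewidth. On the other hand G contains the 4-clique {b, c, d, e}. A clique must lie in a single bag of any decomposition, so no decomposition can have width below 3. Combining the bounds, tw(G) = 3.

3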